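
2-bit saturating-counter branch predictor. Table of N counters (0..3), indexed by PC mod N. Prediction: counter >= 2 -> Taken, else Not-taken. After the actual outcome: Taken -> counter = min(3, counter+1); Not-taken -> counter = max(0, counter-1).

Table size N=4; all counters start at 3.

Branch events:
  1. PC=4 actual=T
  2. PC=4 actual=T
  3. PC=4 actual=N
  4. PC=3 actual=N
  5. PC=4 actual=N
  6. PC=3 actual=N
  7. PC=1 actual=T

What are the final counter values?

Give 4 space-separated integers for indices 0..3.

Ev 1: PC=4 idx=0 pred=T actual=T -> ctr[0]=3
Ev 2: PC=4 idx=0 pred=T actual=T -> ctr[0]=3
Ev 3: PC=4 idx=0 pred=T actual=N -> ctr[0]=2
Ev 4: PC=3 idx=3 pred=T actual=N -> ctr[3]=2
Ev 5: PC=4 idx=0 pred=T actual=N -> ctr[0]=1
Ev 6: PC=3 idx=3 pred=T actual=N -> ctr[3]=1
Ev 7: PC=1 idx=1 pred=T actual=T -> ctr[1]=3

Answer: 1 3 3 1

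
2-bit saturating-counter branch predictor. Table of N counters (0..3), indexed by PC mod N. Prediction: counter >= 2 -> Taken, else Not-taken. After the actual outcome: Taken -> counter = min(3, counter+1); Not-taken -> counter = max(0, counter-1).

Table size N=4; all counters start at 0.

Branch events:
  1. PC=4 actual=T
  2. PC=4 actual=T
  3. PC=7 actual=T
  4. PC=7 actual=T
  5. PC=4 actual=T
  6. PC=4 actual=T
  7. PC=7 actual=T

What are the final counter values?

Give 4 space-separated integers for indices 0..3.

Ev 1: PC=4 idx=0 pred=N actual=T -> ctr[0]=1
Ev 2: PC=4 idx=0 pred=N actual=T -> ctr[0]=2
Ev 3: PC=7 idx=3 pred=N actual=T -> ctr[3]=1
Ev 4: PC=7 idx=3 pred=N actual=T -> ctr[3]=2
Ev 5: PC=4 idx=0 pred=T actual=T -> ctr[0]=3
Ev 6: PC=4 idx=0 pred=T actual=T -> ctr[0]=3
Ev 7: PC=7 idx=3 pred=T actual=T -> ctr[3]=3

Answer: 3 0 0 3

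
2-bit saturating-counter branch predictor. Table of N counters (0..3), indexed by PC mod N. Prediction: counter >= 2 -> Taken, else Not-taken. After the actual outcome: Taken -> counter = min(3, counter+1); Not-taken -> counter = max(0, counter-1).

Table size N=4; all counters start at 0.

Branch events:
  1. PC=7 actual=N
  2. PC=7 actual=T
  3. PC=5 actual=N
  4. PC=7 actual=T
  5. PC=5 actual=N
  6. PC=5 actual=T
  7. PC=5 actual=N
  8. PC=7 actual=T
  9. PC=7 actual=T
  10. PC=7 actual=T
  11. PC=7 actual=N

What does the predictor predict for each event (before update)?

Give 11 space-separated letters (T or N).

Ev 1: PC=7 idx=3 pred=N actual=N -> ctr[3]=0
Ev 2: PC=7 idx=3 pred=N actual=T -> ctr[3]=1
Ev 3: PC=5 idx=1 pred=N actual=N -> ctr[1]=0
Ev 4: PC=7 idx=3 pred=N actual=T -> ctr[3]=2
Ev 5: PC=5 idx=1 pred=N actual=N -> ctr[1]=0
Ev 6: PC=5 idx=1 pred=N actual=T -> ctr[1]=1
Ev 7: PC=5 idx=1 pred=N actual=N -> ctr[1]=0
Ev 8: PC=7 idx=3 pred=T actual=T -> ctr[3]=3
Ev 9: PC=7 idx=3 pred=T actual=T -> ctr[3]=3
Ev 10: PC=7 idx=3 pred=T actual=T -> ctr[3]=3
Ev 11: PC=7 idx=3 pred=T actual=N -> ctr[3]=2

Answer: N N N N N N N T T T T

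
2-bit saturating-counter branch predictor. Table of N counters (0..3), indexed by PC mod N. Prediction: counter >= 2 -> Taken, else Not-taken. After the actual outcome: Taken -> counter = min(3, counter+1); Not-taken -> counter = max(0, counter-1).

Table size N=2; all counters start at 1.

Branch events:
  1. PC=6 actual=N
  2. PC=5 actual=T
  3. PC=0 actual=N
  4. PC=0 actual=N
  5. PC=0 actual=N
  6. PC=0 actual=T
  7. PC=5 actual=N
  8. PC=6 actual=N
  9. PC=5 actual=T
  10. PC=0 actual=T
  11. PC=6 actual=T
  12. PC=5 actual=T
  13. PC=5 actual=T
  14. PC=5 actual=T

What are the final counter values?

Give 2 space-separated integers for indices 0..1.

Ev 1: PC=6 idx=0 pred=N actual=N -> ctr[0]=0
Ev 2: PC=5 idx=1 pred=N actual=T -> ctr[1]=2
Ev 3: PC=0 idx=0 pred=N actual=N -> ctr[0]=0
Ev 4: PC=0 idx=0 pred=N actual=N -> ctr[0]=0
Ev 5: PC=0 idx=0 pred=N actual=N -> ctr[0]=0
Ev 6: PC=0 idx=0 pred=N actual=T -> ctr[0]=1
Ev 7: PC=5 idx=1 pred=T actual=N -> ctr[1]=1
Ev 8: PC=6 idx=0 pred=N actual=N -> ctr[0]=0
Ev 9: PC=5 idx=1 pred=N actual=T -> ctr[1]=2
Ev 10: PC=0 idx=0 pred=N actual=T -> ctr[0]=1
Ev 11: PC=6 idx=0 pred=N actual=T -> ctr[0]=2
Ev 12: PC=5 idx=1 pred=T actual=T -> ctr[1]=3
Ev 13: PC=5 idx=1 pred=T actual=T -> ctr[1]=3
Ev 14: PC=5 idx=1 pred=T actual=T -> ctr[1]=3

Answer: 2 3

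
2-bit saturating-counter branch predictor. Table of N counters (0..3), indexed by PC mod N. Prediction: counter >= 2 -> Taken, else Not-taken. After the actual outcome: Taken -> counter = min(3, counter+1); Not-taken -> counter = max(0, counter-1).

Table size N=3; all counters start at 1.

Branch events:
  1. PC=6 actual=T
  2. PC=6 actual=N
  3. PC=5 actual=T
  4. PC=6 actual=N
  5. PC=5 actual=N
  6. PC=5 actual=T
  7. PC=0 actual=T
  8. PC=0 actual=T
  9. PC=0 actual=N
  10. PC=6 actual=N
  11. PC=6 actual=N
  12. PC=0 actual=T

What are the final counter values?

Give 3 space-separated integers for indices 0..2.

Ev 1: PC=6 idx=0 pred=N actual=T -> ctr[0]=2
Ev 2: PC=6 idx=0 pred=T actual=N -> ctr[0]=1
Ev 3: PC=5 idx=2 pred=N actual=T -> ctr[2]=2
Ev 4: PC=6 idx=0 pred=N actual=N -> ctr[0]=0
Ev 5: PC=5 idx=2 pred=T actual=N -> ctr[2]=1
Ev 6: PC=5 idx=2 pred=N actual=T -> ctr[2]=2
Ev 7: PC=0 idx=0 pred=N actual=T -> ctr[0]=1
Ev 8: PC=0 idx=0 pred=N actual=T -> ctr[0]=2
Ev 9: PC=0 idx=0 pred=T actual=N -> ctr[0]=1
Ev 10: PC=6 idx=0 pred=N actual=N -> ctr[0]=0
Ev 11: PC=6 idx=0 pred=N actual=N -> ctr[0]=0
Ev 12: PC=0 idx=0 pred=N actual=T -> ctr[0]=1

Answer: 1 1 2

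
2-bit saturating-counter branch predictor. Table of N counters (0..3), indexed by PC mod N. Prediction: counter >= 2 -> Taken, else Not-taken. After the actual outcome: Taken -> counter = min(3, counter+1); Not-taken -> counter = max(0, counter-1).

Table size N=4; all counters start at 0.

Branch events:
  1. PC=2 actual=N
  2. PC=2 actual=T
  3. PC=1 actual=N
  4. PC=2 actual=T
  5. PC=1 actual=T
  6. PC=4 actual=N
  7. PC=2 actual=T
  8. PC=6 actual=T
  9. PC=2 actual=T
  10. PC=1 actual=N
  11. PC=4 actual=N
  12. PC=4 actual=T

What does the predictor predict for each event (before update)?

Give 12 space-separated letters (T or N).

Answer: N N N N N N T T T N N N

Derivation:
Ev 1: PC=2 idx=2 pred=N actual=N -> ctr[2]=0
Ev 2: PC=2 idx=2 pred=N actual=T -> ctr[2]=1
Ev 3: PC=1 idx=1 pred=N actual=N -> ctr[1]=0
Ev 4: PC=2 idx=2 pred=N actual=T -> ctr[2]=2
Ev 5: PC=1 idx=1 pred=N actual=T -> ctr[1]=1
Ev 6: PC=4 idx=0 pred=N actual=N -> ctr[0]=0
Ev 7: PC=2 idx=2 pred=T actual=T -> ctr[2]=3
Ev 8: PC=6 idx=2 pred=T actual=T -> ctr[2]=3
Ev 9: PC=2 idx=2 pred=T actual=T -> ctr[2]=3
Ev 10: PC=1 idx=1 pred=N actual=N -> ctr[1]=0
Ev 11: PC=4 idx=0 pred=N actual=N -> ctr[0]=0
Ev 12: PC=4 idx=0 pred=N actual=T -> ctr[0]=1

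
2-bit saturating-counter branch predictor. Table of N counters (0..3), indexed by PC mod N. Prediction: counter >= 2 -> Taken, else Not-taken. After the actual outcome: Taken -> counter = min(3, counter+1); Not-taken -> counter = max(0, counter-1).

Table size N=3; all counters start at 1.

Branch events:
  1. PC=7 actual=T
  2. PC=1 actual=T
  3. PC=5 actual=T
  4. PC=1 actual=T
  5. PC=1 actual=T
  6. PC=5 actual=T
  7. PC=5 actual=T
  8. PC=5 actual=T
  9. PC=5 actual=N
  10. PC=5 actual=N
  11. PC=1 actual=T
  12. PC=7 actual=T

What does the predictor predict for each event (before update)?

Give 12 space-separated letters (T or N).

Ev 1: PC=7 idx=1 pred=N actual=T -> ctr[1]=2
Ev 2: PC=1 idx=1 pred=T actual=T -> ctr[1]=3
Ev 3: PC=5 idx=2 pred=N actual=T -> ctr[2]=2
Ev 4: PC=1 idx=1 pred=T actual=T -> ctr[1]=3
Ev 5: PC=1 idx=1 pred=T actual=T -> ctr[1]=3
Ev 6: PC=5 idx=2 pred=T actual=T -> ctr[2]=3
Ev 7: PC=5 idx=2 pred=T actual=T -> ctr[2]=3
Ev 8: PC=5 idx=2 pred=T actual=T -> ctr[2]=3
Ev 9: PC=5 idx=2 pred=T actual=N -> ctr[2]=2
Ev 10: PC=5 idx=2 pred=T actual=N -> ctr[2]=1
Ev 11: PC=1 idx=1 pred=T actual=T -> ctr[1]=3
Ev 12: PC=7 idx=1 pred=T actual=T -> ctr[1]=3

Answer: N T N T T T T T T T T T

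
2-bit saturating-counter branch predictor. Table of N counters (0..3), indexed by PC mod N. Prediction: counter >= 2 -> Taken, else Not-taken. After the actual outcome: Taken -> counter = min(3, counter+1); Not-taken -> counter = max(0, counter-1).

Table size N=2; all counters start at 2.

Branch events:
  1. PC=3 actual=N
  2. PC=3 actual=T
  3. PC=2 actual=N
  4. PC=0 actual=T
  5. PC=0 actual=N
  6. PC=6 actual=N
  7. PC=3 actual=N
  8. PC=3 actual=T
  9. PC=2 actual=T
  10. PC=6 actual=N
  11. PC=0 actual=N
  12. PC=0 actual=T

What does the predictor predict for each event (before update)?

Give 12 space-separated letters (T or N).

Ev 1: PC=3 idx=1 pred=T actual=N -> ctr[1]=1
Ev 2: PC=3 idx=1 pred=N actual=T -> ctr[1]=2
Ev 3: PC=2 idx=0 pred=T actual=N -> ctr[0]=1
Ev 4: PC=0 idx=0 pred=N actual=T -> ctr[0]=2
Ev 5: PC=0 idx=0 pred=T actual=N -> ctr[0]=1
Ev 6: PC=6 idx=0 pred=N actual=N -> ctr[0]=0
Ev 7: PC=3 idx=1 pred=T actual=N -> ctr[1]=1
Ev 8: PC=3 idx=1 pred=N actual=T -> ctr[1]=2
Ev 9: PC=2 idx=0 pred=N actual=T -> ctr[0]=1
Ev 10: PC=6 idx=0 pred=N actual=N -> ctr[0]=0
Ev 11: PC=0 idx=0 pred=N actual=N -> ctr[0]=0
Ev 12: PC=0 idx=0 pred=N actual=T -> ctr[0]=1

Answer: T N T N T N T N N N N N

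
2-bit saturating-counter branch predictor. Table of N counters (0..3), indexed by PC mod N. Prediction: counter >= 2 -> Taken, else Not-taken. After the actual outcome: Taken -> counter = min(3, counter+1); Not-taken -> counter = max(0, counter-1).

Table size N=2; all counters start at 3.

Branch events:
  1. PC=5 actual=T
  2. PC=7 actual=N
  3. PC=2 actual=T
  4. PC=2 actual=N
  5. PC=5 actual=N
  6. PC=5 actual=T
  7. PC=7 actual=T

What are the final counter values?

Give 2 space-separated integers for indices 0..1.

Answer: 2 3

Derivation:
Ev 1: PC=5 idx=1 pred=T actual=T -> ctr[1]=3
Ev 2: PC=7 idx=1 pred=T actual=N -> ctr[1]=2
Ev 3: PC=2 idx=0 pred=T actual=T -> ctr[0]=3
Ev 4: PC=2 idx=0 pred=T actual=N -> ctr[0]=2
Ev 5: PC=5 idx=1 pred=T actual=N -> ctr[1]=1
Ev 6: PC=5 idx=1 pred=N actual=T -> ctr[1]=2
Ev 7: PC=7 idx=1 pred=T actual=T -> ctr[1]=3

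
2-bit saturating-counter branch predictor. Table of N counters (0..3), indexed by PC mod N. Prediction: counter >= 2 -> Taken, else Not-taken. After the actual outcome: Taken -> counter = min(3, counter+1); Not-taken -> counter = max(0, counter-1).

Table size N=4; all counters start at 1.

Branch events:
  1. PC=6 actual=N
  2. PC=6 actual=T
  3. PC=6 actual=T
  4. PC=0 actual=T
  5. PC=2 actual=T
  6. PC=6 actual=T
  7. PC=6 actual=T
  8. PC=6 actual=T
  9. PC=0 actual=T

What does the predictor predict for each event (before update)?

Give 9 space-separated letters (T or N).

Answer: N N N N T T T T T

Derivation:
Ev 1: PC=6 idx=2 pred=N actual=N -> ctr[2]=0
Ev 2: PC=6 idx=2 pred=N actual=T -> ctr[2]=1
Ev 3: PC=6 idx=2 pred=N actual=T -> ctr[2]=2
Ev 4: PC=0 idx=0 pred=N actual=T -> ctr[0]=2
Ev 5: PC=2 idx=2 pred=T actual=T -> ctr[2]=3
Ev 6: PC=6 idx=2 pred=T actual=T -> ctr[2]=3
Ev 7: PC=6 idx=2 pred=T actual=T -> ctr[2]=3
Ev 8: PC=6 idx=2 pred=T actual=T -> ctr[2]=3
Ev 9: PC=0 idx=0 pred=T actual=T -> ctr[0]=3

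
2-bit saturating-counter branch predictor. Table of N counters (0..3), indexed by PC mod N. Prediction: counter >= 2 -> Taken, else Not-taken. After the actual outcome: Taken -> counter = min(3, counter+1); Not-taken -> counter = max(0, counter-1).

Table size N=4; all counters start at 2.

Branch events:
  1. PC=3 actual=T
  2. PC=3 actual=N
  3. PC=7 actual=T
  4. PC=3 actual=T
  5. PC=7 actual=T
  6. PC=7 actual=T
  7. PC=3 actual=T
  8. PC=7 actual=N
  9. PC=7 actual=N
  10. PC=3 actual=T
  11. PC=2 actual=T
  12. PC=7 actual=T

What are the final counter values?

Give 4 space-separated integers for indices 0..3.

Answer: 2 2 3 3

Derivation:
Ev 1: PC=3 idx=3 pred=T actual=T -> ctr[3]=3
Ev 2: PC=3 idx=3 pred=T actual=N -> ctr[3]=2
Ev 3: PC=7 idx=3 pred=T actual=T -> ctr[3]=3
Ev 4: PC=3 idx=3 pred=T actual=T -> ctr[3]=3
Ev 5: PC=7 idx=3 pred=T actual=T -> ctr[3]=3
Ev 6: PC=7 idx=3 pred=T actual=T -> ctr[3]=3
Ev 7: PC=3 idx=3 pred=T actual=T -> ctr[3]=3
Ev 8: PC=7 idx=3 pred=T actual=N -> ctr[3]=2
Ev 9: PC=7 idx=3 pred=T actual=N -> ctr[3]=1
Ev 10: PC=3 idx=3 pred=N actual=T -> ctr[3]=2
Ev 11: PC=2 idx=2 pred=T actual=T -> ctr[2]=3
Ev 12: PC=7 idx=3 pred=T actual=T -> ctr[3]=3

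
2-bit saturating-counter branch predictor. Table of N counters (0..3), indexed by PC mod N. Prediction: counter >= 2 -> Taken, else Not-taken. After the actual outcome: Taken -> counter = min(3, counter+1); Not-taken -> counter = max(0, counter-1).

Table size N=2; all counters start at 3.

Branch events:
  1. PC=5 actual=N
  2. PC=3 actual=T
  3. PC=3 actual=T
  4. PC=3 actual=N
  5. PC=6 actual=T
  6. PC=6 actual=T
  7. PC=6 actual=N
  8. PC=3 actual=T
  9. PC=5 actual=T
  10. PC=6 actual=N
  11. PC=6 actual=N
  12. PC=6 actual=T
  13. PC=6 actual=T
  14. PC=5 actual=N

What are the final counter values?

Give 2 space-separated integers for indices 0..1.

Ev 1: PC=5 idx=1 pred=T actual=N -> ctr[1]=2
Ev 2: PC=3 idx=1 pred=T actual=T -> ctr[1]=3
Ev 3: PC=3 idx=1 pred=T actual=T -> ctr[1]=3
Ev 4: PC=3 idx=1 pred=T actual=N -> ctr[1]=2
Ev 5: PC=6 idx=0 pred=T actual=T -> ctr[0]=3
Ev 6: PC=6 idx=0 pred=T actual=T -> ctr[0]=3
Ev 7: PC=6 idx=0 pred=T actual=N -> ctr[0]=2
Ev 8: PC=3 idx=1 pred=T actual=T -> ctr[1]=3
Ev 9: PC=5 idx=1 pred=T actual=T -> ctr[1]=3
Ev 10: PC=6 idx=0 pred=T actual=N -> ctr[0]=1
Ev 11: PC=6 idx=0 pred=N actual=N -> ctr[0]=0
Ev 12: PC=6 idx=0 pred=N actual=T -> ctr[0]=1
Ev 13: PC=6 idx=0 pred=N actual=T -> ctr[0]=2
Ev 14: PC=5 idx=1 pred=T actual=N -> ctr[1]=2

Answer: 2 2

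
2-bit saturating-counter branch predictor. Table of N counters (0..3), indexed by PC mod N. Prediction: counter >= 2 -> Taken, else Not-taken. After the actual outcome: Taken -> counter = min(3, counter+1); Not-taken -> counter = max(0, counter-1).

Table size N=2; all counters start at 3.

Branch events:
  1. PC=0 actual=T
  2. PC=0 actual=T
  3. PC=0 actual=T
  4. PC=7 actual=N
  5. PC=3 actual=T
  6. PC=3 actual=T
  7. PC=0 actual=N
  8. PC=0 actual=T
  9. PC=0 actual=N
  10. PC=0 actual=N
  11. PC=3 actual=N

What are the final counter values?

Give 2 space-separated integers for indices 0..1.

Answer: 1 2

Derivation:
Ev 1: PC=0 idx=0 pred=T actual=T -> ctr[0]=3
Ev 2: PC=0 idx=0 pred=T actual=T -> ctr[0]=3
Ev 3: PC=0 idx=0 pred=T actual=T -> ctr[0]=3
Ev 4: PC=7 idx=1 pred=T actual=N -> ctr[1]=2
Ev 5: PC=3 idx=1 pred=T actual=T -> ctr[1]=3
Ev 6: PC=3 idx=1 pred=T actual=T -> ctr[1]=3
Ev 7: PC=0 idx=0 pred=T actual=N -> ctr[0]=2
Ev 8: PC=0 idx=0 pred=T actual=T -> ctr[0]=3
Ev 9: PC=0 idx=0 pred=T actual=N -> ctr[0]=2
Ev 10: PC=0 idx=0 pred=T actual=N -> ctr[0]=1
Ev 11: PC=3 idx=1 pred=T actual=N -> ctr[1]=2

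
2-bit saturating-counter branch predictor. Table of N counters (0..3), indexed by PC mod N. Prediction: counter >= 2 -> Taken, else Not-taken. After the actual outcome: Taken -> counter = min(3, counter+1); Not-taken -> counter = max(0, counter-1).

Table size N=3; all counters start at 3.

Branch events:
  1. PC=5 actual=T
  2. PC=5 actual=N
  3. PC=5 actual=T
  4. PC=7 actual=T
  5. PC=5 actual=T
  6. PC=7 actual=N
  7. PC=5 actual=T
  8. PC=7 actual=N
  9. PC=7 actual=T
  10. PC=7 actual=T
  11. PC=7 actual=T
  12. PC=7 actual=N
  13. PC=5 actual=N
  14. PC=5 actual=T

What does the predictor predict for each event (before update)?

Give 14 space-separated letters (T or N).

Ev 1: PC=5 idx=2 pred=T actual=T -> ctr[2]=3
Ev 2: PC=5 idx=2 pred=T actual=N -> ctr[2]=2
Ev 3: PC=5 idx=2 pred=T actual=T -> ctr[2]=3
Ev 4: PC=7 idx=1 pred=T actual=T -> ctr[1]=3
Ev 5: PC=5 idx=2 pred=T actual=T -> ctr[2]=3
Ev 6: PC=7 idx=1 pred=T actual=N -> ctr[1]=2
Ev 7: PC=5 idx=2 pred=T actual=T -> ctr[2]=3
Ev 8: PC=7 idx=1 pred=T actual=N -> ctr[1]=1
Ev 9: PC=7 idx=1 pred=N actual=T -> ctr[1]=2
Ev 10: PC=7 idx=1 pred=T actual=T -> ctr[1]=3
Ev 11: PC=7 idx=1 pred=T actual=T -> ctr[1]=3
Ev 12: PC=7 idx=1 pred=T actual=N -> ctr[1]=2
Ev 13: PC=5 idx=2 pred=T actual=N -> ctr[2]=2
Ev 14: PC=5 idx=2 pred=T actual=T -> ctr[2]=3

Answer: T T T T T T T T N T T T T T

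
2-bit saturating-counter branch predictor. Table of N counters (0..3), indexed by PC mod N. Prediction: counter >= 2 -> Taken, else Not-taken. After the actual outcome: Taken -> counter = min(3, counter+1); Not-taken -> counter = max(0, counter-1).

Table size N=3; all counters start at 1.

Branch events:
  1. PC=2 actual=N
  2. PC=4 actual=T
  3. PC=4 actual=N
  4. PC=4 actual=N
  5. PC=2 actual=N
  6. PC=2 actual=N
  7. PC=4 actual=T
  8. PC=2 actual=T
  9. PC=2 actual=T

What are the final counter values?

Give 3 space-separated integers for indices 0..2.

Ev 1: PC=2 idx=2 pred=N actual=N -> ctr[2]=0
Ev 2: PC=4 idx=1 pred=N actual=T -> ctr[1]=2
Ev 3: PC=4 idx=1 pred=T actual=N -> ctr[1]=1
Ev 4: PC=4 idx=1 pred=N actual=N -> ctr[1]=0
Ev 5: PC=2 idx=2 pred=N actual=N -> ctr[2]=0
Ev 6: PC=2 idx=2 pred=N actual=N -> ctr[2]=0
Ev 7: PC=4 idx=1 pred=N actual=T -> ctr[1]=1
Ev 8: PC=2 idx=2 pred=N actual=T -> ctr[2]=1
Ev 9: PC=2 idx=2 pred=N actual=T -> ctr[2]=2

Answer: 1 1 2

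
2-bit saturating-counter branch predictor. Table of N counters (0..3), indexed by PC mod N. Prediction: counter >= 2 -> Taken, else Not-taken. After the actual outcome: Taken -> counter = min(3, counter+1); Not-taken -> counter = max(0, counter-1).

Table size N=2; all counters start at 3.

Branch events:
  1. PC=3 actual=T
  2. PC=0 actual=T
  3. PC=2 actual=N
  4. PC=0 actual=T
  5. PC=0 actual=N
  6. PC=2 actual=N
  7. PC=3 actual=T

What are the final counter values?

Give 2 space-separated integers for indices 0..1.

Ev 1: PC=3 idx=1 pred=T actual=T -> ctr[1]=3
Ev 2: PC=0 idx=0 pred=T actual=T -> ctr[0]=3
Ev 3: PC=2 idx=0 pred=T actual=N -> ctr[0]=2
Ev 4: PC=0 idx=0 pred=T actual=T -> ctr[0]=3
Ev 5: PC=0 idx=0 pred=T actual=N -> ctr[0]=2
Ev 6: PC=2 idx=0 pred=T actual=N -> ctr[0]=1
Ev 7: PC=3 idx=1 pred=T actual=T -> ctr[1]=3

Answer: 1 3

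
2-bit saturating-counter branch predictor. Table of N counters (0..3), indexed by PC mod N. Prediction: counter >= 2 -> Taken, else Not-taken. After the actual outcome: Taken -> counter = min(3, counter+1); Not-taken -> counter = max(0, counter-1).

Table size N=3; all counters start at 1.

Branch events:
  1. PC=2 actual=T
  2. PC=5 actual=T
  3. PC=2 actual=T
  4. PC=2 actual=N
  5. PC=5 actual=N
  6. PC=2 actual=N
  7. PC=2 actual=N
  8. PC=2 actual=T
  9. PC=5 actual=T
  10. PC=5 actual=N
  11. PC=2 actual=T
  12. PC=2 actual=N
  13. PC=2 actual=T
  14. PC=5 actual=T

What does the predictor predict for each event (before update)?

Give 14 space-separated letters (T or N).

Ev 1: PC=2 idx=2 pred=N actual=T -> ctr[2]=2
Ev 2: PC=5 idx=2 pred=T actual=T -> ctr[2]=3
Ev 3: PC=2 idx=2 pred=T actual=T -> ctr[2]=3
Ev 4: PC=2 idx=2 pred=T actual=N -> ctr[2]=2
Ev 5: PC=5 idx=2 pred=T actual=N -> ctr[2]=1
Ev 6: PC=2 idx=2 pred=N actual=N -> ctr[2]=0
Ev 7: PC=2 idx=2 pred=N actual=N -> ctr[2]=0
Ev 8: PC=2 idx=2 pred=N actual=T -> ctr[2]=1
Ev 9: PC=5 idx=2 pred=N actual=T -> ctr[2]=2
Ev 10: PC=5 idx=2 pred=T actual=N -> ctr[2]=1
Ev 11: PC=2 idx=2 pred=N actual=T -> ctr[2]=2
Ev 12: PC=2 idx=2 pred=T actual=N -> ctr[2]=1
Ev 13: PC=2 idx=2 pred=N actual=T -> ctr[2]=2
Ev 14: PC=5 idx=2 pred=T actual=T -> ctr[2]=3

Answer: N T T T T N N N N T N T N T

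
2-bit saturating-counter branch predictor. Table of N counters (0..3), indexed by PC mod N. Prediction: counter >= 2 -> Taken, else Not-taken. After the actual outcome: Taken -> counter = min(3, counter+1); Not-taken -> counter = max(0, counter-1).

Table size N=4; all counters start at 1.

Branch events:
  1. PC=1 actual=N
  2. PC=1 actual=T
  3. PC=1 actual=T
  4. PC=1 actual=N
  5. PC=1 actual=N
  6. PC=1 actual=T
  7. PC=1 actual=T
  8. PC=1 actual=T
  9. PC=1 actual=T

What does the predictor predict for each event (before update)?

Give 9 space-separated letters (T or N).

Answer: N N N T N N N T T

Derivation:
Ev 1: PC=1 idx=1 pred=N actual=N -> ctr[1]=0
Ev 2: PC=1 idx=1 pred=N actual=T -> ctr[1]=1
Ev 3: PC=1 idx=1 pred=N actual=T -> ctr[1]=2
Ev 4: PC=1 idx=1 pred=T actual=N -> ctr[1]=1
Ev 5: PC=1 idx=1 pred=N actual=N -> ctr[1]=0
Ev 6: PC=1 idx=1 pred=N actual=T -> ctr[1]=1
Ev 7: PC=1 idx=1 pred=N actual=T -> ctr[1]=2
Ev 8: PC=1 idx=1 pred=T actual=T -> ctr[1]=3
Ev 9: PC=1 idx=1 pred=T actual=T -> ctr[1]=3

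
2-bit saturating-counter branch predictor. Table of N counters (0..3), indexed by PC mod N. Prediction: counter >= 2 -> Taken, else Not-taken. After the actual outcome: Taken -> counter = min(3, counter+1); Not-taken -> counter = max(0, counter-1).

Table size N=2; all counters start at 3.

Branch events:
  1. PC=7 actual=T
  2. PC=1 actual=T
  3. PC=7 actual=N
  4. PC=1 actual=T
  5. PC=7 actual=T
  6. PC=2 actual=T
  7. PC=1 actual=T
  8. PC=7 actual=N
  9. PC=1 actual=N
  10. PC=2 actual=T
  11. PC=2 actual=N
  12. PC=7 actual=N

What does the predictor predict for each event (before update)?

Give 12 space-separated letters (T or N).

Answer: T T T T T T T T T T T N

Derivation:
Ev 1: PC=7 idx=1 pred=T actual=T -> ctr[1]=3
Ev 2: PC=1 idx=1 pred=T actual=T -> ctr[1]=3
Ev 3: PC=7 idx=1 pred=T actual=N -> ctr[1]=2
Ev 4: PC=1 idx=1 pred=T actual=T -> ctr[1]=3
Ev 5: PC=7 idx=1 pred=T actual=T -> ctr[1]=3
Ev 6: PC=2 idx=0 pred=T actual=T -> ctr[0]=3
Ev 7: PC=1 idx=1 pred=T actual=T -> ctr[1]=3
Ev 8: PC=7 idx=1 pred=T actual=N -> ctr[1]=2
Ev 9: PC=1 idx=1 pred=T actual=N -> ctr[1]=1
Ev 10: PC=2 idx=0 pred=T actual=T -> ctr[0]=3
Ev 11: PC=2 idx=0 pred=T actual=N -> ctr[0]=2
Ev 12: PC=7 idx=1 pred=N actual=N -> ctr[1]=0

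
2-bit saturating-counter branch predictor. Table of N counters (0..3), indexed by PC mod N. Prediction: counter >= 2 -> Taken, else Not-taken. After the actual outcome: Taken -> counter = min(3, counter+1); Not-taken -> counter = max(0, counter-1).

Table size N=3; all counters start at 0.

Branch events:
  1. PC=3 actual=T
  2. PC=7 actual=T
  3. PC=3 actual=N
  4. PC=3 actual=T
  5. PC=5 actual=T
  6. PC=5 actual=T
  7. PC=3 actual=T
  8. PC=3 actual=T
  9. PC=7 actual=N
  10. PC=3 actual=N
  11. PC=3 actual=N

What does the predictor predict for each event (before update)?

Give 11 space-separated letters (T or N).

Ev 1: PC=3 idx=0 pred=N actual=T -> ctr[0]=1
Ev 2: PC=7 idx=1 pred=N actual=T -> ctr[1]=1
Ev 3: PC=3 idx=0 pred=N actual=N -> ctr[0]=0
Ev 4: PC=3 idx=0 pred=N actual=T -> ctr[0]=1
Ev 5: PC=5 idx=2 pred=N actual=T -> ctr[2]=1
Ev 6: PC=5 idx=2 pred=N actual=T -> ctr[2]=2
Ev 7: PC=3 idx=0 pred=N actual=T -> ctr[0]=2
Ev 8: PC=3 idx=0 pred=T actual=T -> ctr[0]=3
Ev 9: PC=7 idx=1 pred=N actual=N -> ctr[1]=0
Ev 10: PC=3 idx=0 pred=T actual=N -> ctr[0]=2
Ev 11: PC=3 idx=0 pred=T actual=N -> ctr[0]=1

Answer: N N N N N N N T N T T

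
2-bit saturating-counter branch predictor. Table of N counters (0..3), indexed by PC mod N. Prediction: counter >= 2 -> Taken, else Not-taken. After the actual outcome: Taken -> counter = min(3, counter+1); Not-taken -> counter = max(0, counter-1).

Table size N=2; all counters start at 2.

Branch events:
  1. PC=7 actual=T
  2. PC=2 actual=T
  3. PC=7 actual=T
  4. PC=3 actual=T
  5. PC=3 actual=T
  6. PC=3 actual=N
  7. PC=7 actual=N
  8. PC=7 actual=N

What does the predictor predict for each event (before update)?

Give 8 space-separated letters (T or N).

Answer: T T T T T T T N

Derivation:
Ev 1: PC=7 idx=1 pred=T actual=T -> ctr[1]=3
Ev 2: PC=2 idx=0 pred=T actual=T -> ctr[0]=3
Ev 3: PC=7 idx=1 pred=T actual=T -> ctr[1]=3
Ev 4: PC=3 idx=1 pred=T actual=T -> ctr[1]=3
Ev 5: PC=3 idx=1 pred=T actual=T -> ctr[1]=3
Ev 6: PC=3 idx=1 pred=T actual=N -> ctr[1]=2
Ev 7: PC=7 idx=1 pred=T actual=N -> ctr[1]=1
Ev 8: PC=7 idx=1 pred=N actual=N -> ctr[1]=0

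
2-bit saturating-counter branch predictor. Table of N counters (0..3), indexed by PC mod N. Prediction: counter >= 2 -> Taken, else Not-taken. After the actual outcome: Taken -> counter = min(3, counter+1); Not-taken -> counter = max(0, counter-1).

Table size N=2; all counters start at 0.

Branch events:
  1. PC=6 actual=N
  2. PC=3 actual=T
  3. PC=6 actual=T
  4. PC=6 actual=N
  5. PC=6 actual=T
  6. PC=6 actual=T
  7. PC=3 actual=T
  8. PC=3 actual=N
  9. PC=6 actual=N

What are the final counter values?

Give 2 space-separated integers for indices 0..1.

Answer: 1 1

Derivation:
Ev 1: PC=6 idx=0 pred=N actual=N -> ctr[0]=0
Ev 2: PC=3 idx=1 pred=N actual=T -> ctr[1]=1
Ev 3: PC=6 idx=0 pred=N actual=T -> ctr[0]=1
Ev 4: PC=6 idx=0 pred=N actual=N -> ctr[0]=0
Ev 5: PC=6 idx=0 pred=N actual=T -> ctr[0]=1
Ev 6: PC=6 idx=0 pred=N actual=T -> ctr[0]=2
Ev 7: PC=3 idx=1 pred=N actual=T -> ctr[1]=2
Ev 8: PC=3 idx=1 pred=T actual=N -> ctr[1]=1
Ev 9: PC=6 idx=0 pred=T actual=N -> ctr[0]=1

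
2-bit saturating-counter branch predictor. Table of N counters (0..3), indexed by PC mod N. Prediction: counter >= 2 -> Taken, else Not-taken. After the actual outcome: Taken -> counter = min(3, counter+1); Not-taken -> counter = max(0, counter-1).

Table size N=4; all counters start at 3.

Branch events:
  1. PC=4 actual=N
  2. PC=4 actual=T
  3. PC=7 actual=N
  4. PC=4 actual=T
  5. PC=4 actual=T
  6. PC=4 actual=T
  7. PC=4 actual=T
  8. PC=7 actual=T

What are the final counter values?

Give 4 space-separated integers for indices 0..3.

Answer: 3 3 3 3

Derivation:
Ev 1: PC=4 idx=0 pred=T actual=N -> ctr[0]=2
Ev 2: PC=4 idx=0 pred=T actual=T -> ctr[0]=3
Ev 3: PC=7 idx=3 pred=T actual=N -> ctr[3]=2
Ev 4: PC=4 idx=0 pred=T actual=T -> ctr[0]=3
Ev 5: PC=4 idx=0 pred=T actual=T -> ctr[0]=3
Ev 6: PC=4 idx=0 pred=T actual=T -> ctr[0]=3
Ev 7: PC=4 idx=0 pred=T actual=T -> ctr[0]=3
Ev 8: PC=7 idx=3 pred=T actual=T -> ctr[3]=3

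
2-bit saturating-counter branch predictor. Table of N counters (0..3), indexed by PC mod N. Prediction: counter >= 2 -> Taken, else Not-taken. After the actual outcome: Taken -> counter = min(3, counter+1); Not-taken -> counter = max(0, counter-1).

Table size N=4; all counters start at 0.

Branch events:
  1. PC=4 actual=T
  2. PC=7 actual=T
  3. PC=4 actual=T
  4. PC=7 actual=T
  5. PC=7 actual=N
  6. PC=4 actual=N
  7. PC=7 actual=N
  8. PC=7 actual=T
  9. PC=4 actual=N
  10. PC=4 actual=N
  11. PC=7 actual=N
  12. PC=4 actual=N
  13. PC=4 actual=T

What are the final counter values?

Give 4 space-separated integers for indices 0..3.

Answer: 1 0 0 0

Derivation:
Ev 1: PC=4 idx=0 pred=N actual=T -> ctr[0]=1
Ev 2: PC=7 idx=3 pred=N actual=T -> ctr[3]=1
Ev 3: PC=4 idx=0 pred=N actual=T -> ctr[0]=2
Ev 4: PC=7 idx=3 pred=N actual=T -> ctr[3]=2
Ev 5: PC=7 idx=3 pred=T actual=N -> ctr[3]=1
Ev 6: PC=4 idx=0 pred=T actual=N -> ctr[0]=1
Ev 7: PC=7 idx=3 pred=N actual=N -> ctr[3]=0
Ev 8: PC=7 idx=3 pred=N actual=T -> ctr[3]=1
Ev 9: PC=4 idx=0 pred=N actual=N -> ctr[0]=0
Ev 10: PC=4 idx=0 pred=N actual=N -> ctr[0]=0
Ev 11: PC=7 idx=3 pred=N actual=N -> ctr[3]=0
Ev 12: PC=4 idx=0 pred=N actual=N -> ctr[0]=0
Ev 13: PC=4 idx=0 pred=N actual=T -> ctr[0]=1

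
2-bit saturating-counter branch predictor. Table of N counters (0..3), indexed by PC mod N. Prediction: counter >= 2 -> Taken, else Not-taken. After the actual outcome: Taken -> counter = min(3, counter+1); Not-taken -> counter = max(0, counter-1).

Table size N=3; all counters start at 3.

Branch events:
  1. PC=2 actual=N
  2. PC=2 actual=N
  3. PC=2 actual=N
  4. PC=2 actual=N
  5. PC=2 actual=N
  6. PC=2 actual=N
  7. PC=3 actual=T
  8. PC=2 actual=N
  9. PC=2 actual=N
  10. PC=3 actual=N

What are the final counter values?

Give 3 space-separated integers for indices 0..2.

Ev 1: PC=2 idx=2 pred=T actual=N -> ctr[2]=2
Ev 2: PC=2 idx=2 pred=T actual=N -> ctr[2]=1
Ev 3: PC=2 idx=2 pred=N actual=N -> ctr[2]=0
Ev 4: PC=2 idx=2 pred=N actual=N -> ctr[2]=0
Ev 5: PC=2 idx=2 pred=N actual=N -> ctr[2]=0
Ev 6: PC=2 idx=2 pred=N actual=N -> ctr[2]=0
Ev 7: PC=3 idx=0 pred=T actual=T -> ctr[0]=3
Ev 8: PC=2 idx=2 pred=N actual=N -> ctr[2]=0
Ev 9: PC=2 idx=2 pred=N actual=N -> ctr[2]=0
Ev 10: PC=3 idx=0 pred=T actual=N -> ctr[0]=2

Answer: 2 3 0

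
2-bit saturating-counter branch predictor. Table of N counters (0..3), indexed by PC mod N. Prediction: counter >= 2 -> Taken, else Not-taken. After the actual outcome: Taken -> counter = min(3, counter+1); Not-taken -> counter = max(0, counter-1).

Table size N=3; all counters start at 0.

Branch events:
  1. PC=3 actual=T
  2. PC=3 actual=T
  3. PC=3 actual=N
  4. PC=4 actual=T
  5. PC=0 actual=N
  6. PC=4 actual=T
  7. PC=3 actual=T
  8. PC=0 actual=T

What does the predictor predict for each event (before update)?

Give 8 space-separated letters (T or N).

Ev 1: PC=3 idx=0 pred=N actual=T -> ctr[0]=1
Ev 2: PC=3 idx=0 pred=N actual=T -> ctr[0]=2
Ev 3: PC=3 idx=0 pred=T actual=N -> ctr[0]=1
Ev 4: PC=4 idx=1 pred=N actual=T -> ctr[1]=1
Ev 5: PC=0 idx=0 pred=N actual=N -> ctr[0]=0
Ev 6: PC=4 idx=1 pred=N actual=T -> ctr[1]=2
Ev 7: PC=3 idx=0 pred=N actual=T -> ctr[0]=1
Ev 8: PC=0 idx=0 pred=N actual=T -> ctr[0]=2

Answer: N N T N N N N N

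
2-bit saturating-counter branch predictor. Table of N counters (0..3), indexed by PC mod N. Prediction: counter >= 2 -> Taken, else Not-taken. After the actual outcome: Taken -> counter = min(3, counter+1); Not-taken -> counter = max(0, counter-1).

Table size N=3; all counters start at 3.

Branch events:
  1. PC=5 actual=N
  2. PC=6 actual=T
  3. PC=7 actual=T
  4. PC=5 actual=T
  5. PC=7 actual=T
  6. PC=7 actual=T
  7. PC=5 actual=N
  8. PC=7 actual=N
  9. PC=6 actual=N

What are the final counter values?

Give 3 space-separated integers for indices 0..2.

Answer: 2 2 2

Derivation:
Ev 1: PC=5 idx=2 pred=T actual=N -> ctr[2]=2
Ev 2: PC=6 idx=0 pred=T actual=T -> ctr[0]=3
Ev 3: PC=7 idx=1 pred=T actual=T -> ctr[1]=3
Ev 4: PC=5 idx=2 pred=T actual=T -> ctr[2]=3
Ev 5: PC=7 idx=1 pred=T actual=T -> ctr[1]=3
Ev 6: PC=7 idx=1 pred=T actual=T -> ctr[1]=3
Ev 7: PC=5 idx=2 pred=T actual=N -> ctr[2]=2
Ev 8: PC=7 idx=1 pred=T actual=N -> ctr[1]=2
Ev 9: PC=6 idx=0 pred=T actual=N -> ctr[0]=2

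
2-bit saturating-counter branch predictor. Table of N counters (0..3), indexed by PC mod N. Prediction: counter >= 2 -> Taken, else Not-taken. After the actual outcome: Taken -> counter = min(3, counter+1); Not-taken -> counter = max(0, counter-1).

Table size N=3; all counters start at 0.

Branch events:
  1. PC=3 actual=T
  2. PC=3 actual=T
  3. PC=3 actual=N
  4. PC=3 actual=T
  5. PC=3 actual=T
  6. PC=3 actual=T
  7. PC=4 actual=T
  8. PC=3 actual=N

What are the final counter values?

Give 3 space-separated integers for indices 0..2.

Answer: 2 1 0

Derivation:
Ev 1: PC=3 idx=0 pred=N actual=T -> ctr[0]=1
Ev 2: PC=3 idx=0 pred=N actual=T -> ctr[0]=2
Ev 3: PC=3 idx=0 pred=T actual=N -> ctr[0]=1
Ev 4: PC=3 idx=0 pred=N actual=T -> ctr[0]=2
Ev 5: PC=3 idx=0 pred=T actual=T -> ctr[0]=3
Ev 6: PC=3 idx=0 pred=T actual=T -> ctr[0]=3
Ev 7: PC=4 idx=1 pred=N actual=T -> ctr[1]=1
Ev 8: PC=3 idx=0 pred=T actual=N -> ctr[0]=2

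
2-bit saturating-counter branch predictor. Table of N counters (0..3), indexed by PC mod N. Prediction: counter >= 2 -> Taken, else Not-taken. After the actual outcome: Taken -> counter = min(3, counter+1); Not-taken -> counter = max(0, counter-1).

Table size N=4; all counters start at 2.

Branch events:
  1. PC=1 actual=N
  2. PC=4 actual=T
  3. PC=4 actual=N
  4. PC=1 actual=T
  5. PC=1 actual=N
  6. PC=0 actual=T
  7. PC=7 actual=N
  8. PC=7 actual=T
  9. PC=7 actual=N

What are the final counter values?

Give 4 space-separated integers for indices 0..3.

Answer: 3 1 2 1

Derivation:
Ev 1: PC=1 idx=1 pred=T actual=N -> ctr[1]=1
Ev 2: PC=4 idx=0 pred=T actual=T -> ctr[0]=3
Ev 3: PC=4 idx=0 pred=T actual=N -> ctr[0]=2
Ev 4: PC=1 idx=1 pred=N actual=T -> ctr[1]=2
Ev 5: PC=1 idx=1 pred=T actual=N -> ctr[1]=1
Ev 6: PC=0 idx=0 pred=T actual=T -> ctr[0]=3
Ev 7: PC=7 idx=3 pred=T actual=N -> ctr[3]=1
Ev 8: PC=7 idx=3 pred=N actual=T -> ctr[3]=2
Ev 9: PC=7 idx=3 pred=T actual=N -> ctr[3]=1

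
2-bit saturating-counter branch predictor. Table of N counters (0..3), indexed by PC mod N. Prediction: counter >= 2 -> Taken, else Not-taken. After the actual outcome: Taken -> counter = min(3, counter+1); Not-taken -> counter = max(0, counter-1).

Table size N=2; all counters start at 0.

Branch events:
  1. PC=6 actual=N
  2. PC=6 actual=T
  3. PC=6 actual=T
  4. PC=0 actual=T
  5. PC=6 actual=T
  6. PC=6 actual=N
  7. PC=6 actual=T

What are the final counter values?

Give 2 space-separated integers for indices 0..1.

Answer: 3 0

Derivation:
Ev 1: PC=6 idx=0 pred=N actual=N -> ctr[0]=0
Ev 2: PC=6 idx=0 pred=N actual=T -> ctr[0]=1
Ev 3: PC=6 idx=0 pred=N actual=T -> ctr[0]=2
Ev 4: PC=0 idx=0 pred=T actual=T -> ctr[0]=3
Ev 5: PC=6 idx=0 pred=T actual=T -> ctr[0]=3
Ev 6: PC=6 idx=0 pred=T actual=N -> ctr[0]=2
Ev 7: PC=6 idx=0 pred=T actual=T -> ctr[0]=3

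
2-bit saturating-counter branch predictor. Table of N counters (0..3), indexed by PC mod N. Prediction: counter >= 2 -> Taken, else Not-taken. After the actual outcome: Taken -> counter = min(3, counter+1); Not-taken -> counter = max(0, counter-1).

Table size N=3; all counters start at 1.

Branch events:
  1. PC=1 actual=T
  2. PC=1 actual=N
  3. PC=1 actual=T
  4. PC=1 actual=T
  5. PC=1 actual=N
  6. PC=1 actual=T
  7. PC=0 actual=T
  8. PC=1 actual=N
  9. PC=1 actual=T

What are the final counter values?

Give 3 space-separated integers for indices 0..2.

Ev 1: PC=1 idx=1 pred=N actual=T -> ctr[1]=2
Ev 2: PC=1 idx=1 pred=T actual=N -> ctr[1]=1
Ev 3: PC=1 idx=1 pred=N actual=T -> ctr[1]=2
Ev 4: PC=1 idx=1 pred=T actual=T -> ctr[1]=3
Ev 5: PC=1 idx=1 pred=T actual=N -> ctr[1]=2
Ev 6: PC=1 idx=1 pred=T actual=T -> ctr[1]=3
Ev 7: PC=0 idx=0 pred=N actual=T -> ctr[0]=2
Ev 8: PC=1 idx=1 pred=T actual=N -> ctr[1]=2
Ev 9: PC=1 idx=1 pred=T actual=T -> ctr[1]=3

Answer: 2 3 1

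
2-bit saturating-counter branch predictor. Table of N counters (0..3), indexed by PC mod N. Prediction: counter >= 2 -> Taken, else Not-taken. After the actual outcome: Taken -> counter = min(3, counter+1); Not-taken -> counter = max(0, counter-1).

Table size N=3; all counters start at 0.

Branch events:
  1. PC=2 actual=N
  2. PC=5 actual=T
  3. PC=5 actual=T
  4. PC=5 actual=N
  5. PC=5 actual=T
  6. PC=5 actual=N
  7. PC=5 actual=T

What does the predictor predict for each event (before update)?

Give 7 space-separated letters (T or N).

Answer: N N N T N T N

Derivation:
Ev 1: PC=2 idx=2 pred=N actual=N -> ctr[2]=0
Ev 2: PC=5 idx=2 pred=N actual=T -> ctr[2]=1
Ev 3: PC=5 idx=2 pred=N actual=T -> ctr[2]=2
Ev 4: PC=5 idx=2 pred=T actual=N -> ctr[2]=1
Ev 5: PC=5 idx=2 pred=N actual=T -> ctr[2]=2
Ev 6: PC=5 idx=2 pred=T actual=N -> ctr[2]=1
Ev 7: PC=5 idx=2 pred=N actual=T -> ctr[2]=2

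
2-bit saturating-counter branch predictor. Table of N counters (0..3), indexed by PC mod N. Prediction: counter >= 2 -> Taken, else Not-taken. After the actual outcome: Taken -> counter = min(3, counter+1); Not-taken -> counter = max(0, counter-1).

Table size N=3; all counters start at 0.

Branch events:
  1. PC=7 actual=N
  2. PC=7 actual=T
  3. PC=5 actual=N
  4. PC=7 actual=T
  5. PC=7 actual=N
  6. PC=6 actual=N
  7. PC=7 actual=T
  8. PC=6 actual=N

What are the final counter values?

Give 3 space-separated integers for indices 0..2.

Ev 1: PC=7 idx=1 pred=N actual=N -> ctr[1]=0
Ev 2: PC=7 idx=1 pred=N actual=T -> ctr[1]=1
Ev 3: PC=5 idx=2 pred=N actual=N -> ctr[2]=0
Ev 4: PC=7 idx=1 pred=N actual=T -> ctr[1]=2
Ev 5: PC=7 idx=1 pred=T actual=N -> ctr[1]=1
Ev 6: PC=6 idx=0 pred=N actual=N -> ctr[0]=0
Ev 7: PC=7 idx=1 pred=N actual=T -> ctr[1]=2
Ev 8: PC=6 idx=0 pred=N actual=N -> ctr[0]=0

Answer: 0 2 0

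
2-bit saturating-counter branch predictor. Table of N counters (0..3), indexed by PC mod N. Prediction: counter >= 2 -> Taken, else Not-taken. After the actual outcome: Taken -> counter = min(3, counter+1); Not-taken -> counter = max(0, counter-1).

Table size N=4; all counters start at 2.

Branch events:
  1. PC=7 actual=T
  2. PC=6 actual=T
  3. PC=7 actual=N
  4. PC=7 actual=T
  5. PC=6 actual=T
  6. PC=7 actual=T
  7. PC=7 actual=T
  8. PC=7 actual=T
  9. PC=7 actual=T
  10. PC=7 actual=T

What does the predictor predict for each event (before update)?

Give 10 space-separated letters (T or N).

Ev 1: PC=7 idx=3 pred=T actual=T -> ctr[3]=3
Ev 2: PC=6 idx=2 pred=T actual=T -> ctr[2]=3
Ev 3: PC=7 idx=3 pred=T actual=N -> ctr[3]=2
Ev 4: PC=7 idx=3 pred=T actual=T -> ctr[3]=3
Ev 5: PC=6 idx=2 pred=T actual=T -> ctr[2]=3
Ev 6: PC=7 idx=3 pred=T actual=T -> ctr[3]=3
Ev 7: PC=7 idx=3 pred=T actual=T -> ctr[3]=3
Ev 8: PC=7 idx=3 pred=T actual=T -> ctr[3]=3
Ev 9: PC=7 idx=3 pred=T actual=T -> ctr[3]=3
Ev 10: PC=7 idx=3 pred=T actual=T -> ctr[3]=3

Answer: T T T T T T T T T T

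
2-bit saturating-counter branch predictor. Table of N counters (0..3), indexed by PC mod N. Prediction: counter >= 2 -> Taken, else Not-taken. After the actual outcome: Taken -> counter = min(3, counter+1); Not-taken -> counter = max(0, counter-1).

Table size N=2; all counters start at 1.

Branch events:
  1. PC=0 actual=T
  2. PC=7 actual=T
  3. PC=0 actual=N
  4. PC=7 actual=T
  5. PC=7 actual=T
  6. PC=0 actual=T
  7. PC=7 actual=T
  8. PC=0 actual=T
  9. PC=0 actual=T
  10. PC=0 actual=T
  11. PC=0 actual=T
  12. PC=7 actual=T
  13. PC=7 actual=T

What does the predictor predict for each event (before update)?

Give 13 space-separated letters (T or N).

Ev 1: PC=0 idx=0 pred=N actual=T -> ctr[0]=2
Ev 2: PC=7 idx=1 pred=N actual=T -> ctr[1]=2
Ev 3: PC=0 idx=0 pred=T actual=N -> ctr[0]=1
Ev 4: PC=7 idx=1 pred=T actual=T -> ctr[1]=3
Ev 5: PC=7 idx=1 pred=T actual=T -> ctr[1]=3
Ev 6: PC=0 idx=0 pred=N actual=T -> ctr[0]=2
Ev 7: PC=7 idx=1 pred=T actual=T -> ctr[1]=3
Ev 8: PC=0 idx=0 pred=T actual=T -> ctr[0]=3
Ev 9: PC=0 idx=0 pred=T actual=T -> ctr[0]=3
Ev 10: PC=0 idx=0 pred=T actual=T -> ctr[0]=3
Ev 11: PC=0 idx=0 pred=T actual=T -> ctr[0]=3
Ev 12: PC=7 idx=1 pred=T actual=T -> ctr[1]=3
Ev 13: PC=7 idx=1 pred=T actual=T -> ctr[1]=3

Answer: N N T T T N T T T T T T T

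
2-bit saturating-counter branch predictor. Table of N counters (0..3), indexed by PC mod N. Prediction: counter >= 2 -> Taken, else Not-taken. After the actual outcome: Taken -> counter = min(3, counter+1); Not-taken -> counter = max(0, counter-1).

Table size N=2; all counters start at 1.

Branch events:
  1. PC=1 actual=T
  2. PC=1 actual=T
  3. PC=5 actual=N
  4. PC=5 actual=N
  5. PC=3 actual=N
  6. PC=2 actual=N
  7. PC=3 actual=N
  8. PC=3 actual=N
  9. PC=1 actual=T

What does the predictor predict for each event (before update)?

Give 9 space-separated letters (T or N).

Answer: N T T T N N N N N

Derivation:
Ev 1: PC=1 idx=1 pred=N actual=T -> ctr[1]=2
Ev 2: PC=1 idx=1 pred=T actual=T -> ctr[1]=3
Ev 3: PC=5 idx=1 pred=T actual=N -> ctr[1]=2
Ev 4: PC=5 idx=1 pred=T actual=N -> ctr[1]=1
Ev 5: PC=3 idx=1 pred=N actual=N -> ctr[1]=0
Ev 6: PC=2 idx=0 pred=N actual=N -> ctr[0]=0
Ev 7: PC=3 idx=1 pred=N actual=N -> ctr[1]=0
Ev 8: PC=3 idx=1 pred=N actual=N -> ctr[1]=0
Ev 9: PC=1 idx=1 pred=N actual=T -> ctr[1]=1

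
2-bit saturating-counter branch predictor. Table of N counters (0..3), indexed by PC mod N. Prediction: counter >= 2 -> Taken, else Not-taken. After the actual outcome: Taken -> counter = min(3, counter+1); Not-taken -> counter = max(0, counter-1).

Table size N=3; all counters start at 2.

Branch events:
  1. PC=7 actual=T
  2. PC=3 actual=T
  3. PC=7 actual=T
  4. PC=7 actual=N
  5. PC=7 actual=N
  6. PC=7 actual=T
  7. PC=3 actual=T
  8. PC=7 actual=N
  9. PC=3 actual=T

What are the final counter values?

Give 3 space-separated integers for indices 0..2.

Answer: 3 1 2

Derivation:
Ev 1: PC=7 idx=1 pred=T actual=T -> ctr[1]=3
Ev 2: PC=3 idx=0 pred=T actual=T -> ctr[0]=3
Ev 3: PC=7 idx=1 pred=T actual=T -> ctr[1]=3
Ev 4: PC=7 idx=1 pred=T actual=N -> ctr[1]=2
Ev 5: PC=7 idx=1 pred=T actual=N -> ctr[1]=1
Ev 6: PC=7 idx=1 pred=N actual=T -> ctr[1]=2
Ev 7: PC=3 idx=0 pred=T actual=T -> ctr[0]=3
Ev 8: PC=7 idx=1 pred=T actual=N -> ctr[1]=1
Ev 9: PC=3 idx=0 pred=T actual=T -> ctr[0]=3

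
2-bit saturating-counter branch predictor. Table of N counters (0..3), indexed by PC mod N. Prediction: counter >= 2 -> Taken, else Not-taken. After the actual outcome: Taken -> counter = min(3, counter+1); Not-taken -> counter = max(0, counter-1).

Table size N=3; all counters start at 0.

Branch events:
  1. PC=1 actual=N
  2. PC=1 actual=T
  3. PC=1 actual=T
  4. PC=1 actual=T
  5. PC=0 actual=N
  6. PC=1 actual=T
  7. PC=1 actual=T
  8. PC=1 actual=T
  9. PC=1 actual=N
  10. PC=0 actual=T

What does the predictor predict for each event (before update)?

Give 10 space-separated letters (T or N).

Ev 1: PC=1 idx=1 pred=N actual=N -> ctr[1]=0
Ev 2: PC=1 idx=1 pred=N actual=T -> ctr[1]=1
Ev 3: PC=1 idx=1 pred=N actual=T -> ctr[1]=2
Ev 4: PC=1 idx=1 pred=T actual=T -> ctr[1]=3
Ev 5: PC=0 idx=0 pred=N actual=N -> ctr[0]=0
Ev 6: PC=1 idx=1 pred=T actual=T -> ctr[1]=3
Ev 7: PC=1 idx=1 pred=T actual=T -> ctr[1]=3
Ev 8: PC=1 idx=1 pred=T actual=T -> ctr[1]=3
Ev 9: PC=1 idx=1 pred=T actual=N -> ctr[1]=2
Ev 10: PC=0 idx=0 pred=N actual=T -> ctr[0]=1

Answer: N N N T N T T T T N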